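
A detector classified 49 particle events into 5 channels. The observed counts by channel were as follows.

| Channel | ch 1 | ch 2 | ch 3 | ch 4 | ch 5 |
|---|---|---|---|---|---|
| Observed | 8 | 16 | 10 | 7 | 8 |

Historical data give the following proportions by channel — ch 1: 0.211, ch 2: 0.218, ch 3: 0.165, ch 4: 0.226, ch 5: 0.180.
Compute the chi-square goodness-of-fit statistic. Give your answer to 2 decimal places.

5.21

Expected counts E_i = n·p_i: 49×0.211 = 10.339, 49×0.218 = 10.682, 49×0.165 = 8.085, 49×0.226 = 11.074, 49×0.180 = 8.82.
ch 1: (8 − 10.339)²/10.339 = 5.470921/10.339 = 0.529
ch 2: (16 − 10.682)²/10.682 = 28.281124/10.682 = 2.648
ch 3: (10 − 8.085)²/8.085 = 3.667225/8.085 = 0.454
ch 4: (7 − 11.074)²/11.074 = 16.597476/11.074 = 1.499
ch 5: (8 − 8.82)²/8.82 = 0.6724/8.82 = 0.076
Sum = 5.21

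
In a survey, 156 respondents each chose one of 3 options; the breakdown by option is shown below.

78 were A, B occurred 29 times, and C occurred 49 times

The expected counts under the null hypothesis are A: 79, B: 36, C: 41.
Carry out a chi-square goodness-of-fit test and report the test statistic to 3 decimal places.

χ² = (78−79)²/79 + (29−36)²/36 + (49−41)²/41
   = 0.0127 + 1.3611 + 1.5610
Sum = 2.935

2.935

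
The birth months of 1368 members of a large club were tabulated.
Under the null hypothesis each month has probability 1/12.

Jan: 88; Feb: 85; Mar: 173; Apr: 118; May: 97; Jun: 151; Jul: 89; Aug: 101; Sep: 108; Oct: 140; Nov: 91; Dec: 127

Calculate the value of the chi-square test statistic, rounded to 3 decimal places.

77.860

Under H₀ each category has probability 1/12, so each expected count is 1368/12 = 114.
Jan: (88 − 114)²/114 = 676/114 = 5.9298
Feb: (85 − 114)²/114 = 841/114 = 7.3772
Mar: (173 − 114)²/114 = 3481/114 = 30.5351
Apr: (118 − 114)²/114 = 16/114 = 0.1404
May: (97 − 114)²/114 = 289/114 = 2.5351
Jun: (151 − 114)²/114 = 1369/114 = 12.0088
Jul: (89 − 114)²/114 = 625/114 = 5.4825
Aug: (101 − 114)²/114 = 169/114 = 1.4825
Sep: (108 − 114)²/114 = 36/114 = 0.3158
Oct: (140 − 114)²/114 = 676/114 = 5.9298
Nov: (91 − 114)²/114 = 529/114 = 4.6404
Dec: (127 − 114)²/114 = 169/114 = 1.4825
Sum = 77.860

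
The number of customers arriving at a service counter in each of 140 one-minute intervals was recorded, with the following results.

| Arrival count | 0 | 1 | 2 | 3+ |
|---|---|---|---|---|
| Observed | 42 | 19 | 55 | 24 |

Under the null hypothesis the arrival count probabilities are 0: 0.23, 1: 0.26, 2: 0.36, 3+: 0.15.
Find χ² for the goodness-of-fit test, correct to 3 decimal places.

Expected counts E_i = n·p_i: 140×0.23 = 32.2, 140×0.26 = 36.4, 140×0.36 = 50.4, 140×0.15 = 21.
cat         O        E   (O−E)²/E
0          42     32.2     2.9826
1          19     36.4     8.3176
2          55     50.4     0.4198
3+         24       21     0.4286
Sum = 12.149

12.149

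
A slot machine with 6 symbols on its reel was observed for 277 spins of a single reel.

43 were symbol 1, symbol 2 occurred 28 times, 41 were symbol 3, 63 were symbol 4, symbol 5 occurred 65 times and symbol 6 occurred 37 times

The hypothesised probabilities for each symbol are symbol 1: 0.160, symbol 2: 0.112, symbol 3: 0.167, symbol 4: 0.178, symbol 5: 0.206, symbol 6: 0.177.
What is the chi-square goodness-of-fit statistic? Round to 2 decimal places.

Expected counts E_i = n·p_i: 277×0.160 = 44.32, 277×0.112 = 31.024, 277×0.167 = 46.259, 277×0.178 = 49.306, 277×0.206 = 57.062, 277×0.177 = 49.029.
cat           O        E   (O−E)²/E
symbol 1     43    44.32      0.039
symbol 2     28   31.024      0.295
symbol 3     41   46.259      0.598
symbol 4     63   49.306      3.803
symbol 5     65   57.062      1.104
symbol 6     37   49.029      2.951
Sum = 8.79

8.79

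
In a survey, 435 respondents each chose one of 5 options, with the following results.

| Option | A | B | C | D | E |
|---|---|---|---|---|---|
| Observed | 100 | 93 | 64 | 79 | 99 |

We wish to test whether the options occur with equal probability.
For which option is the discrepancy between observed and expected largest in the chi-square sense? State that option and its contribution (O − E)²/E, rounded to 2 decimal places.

Expected count for each of the 5 categories: 435/5 = 87.
cat         O        E   (O−E)²/E
A         100       87      1.943
B          93       87      0.414
C          64       87      6.080
D          79       87      0.736
E          99       87      1.655
The largest term is for C: 6.08.

C, 6.08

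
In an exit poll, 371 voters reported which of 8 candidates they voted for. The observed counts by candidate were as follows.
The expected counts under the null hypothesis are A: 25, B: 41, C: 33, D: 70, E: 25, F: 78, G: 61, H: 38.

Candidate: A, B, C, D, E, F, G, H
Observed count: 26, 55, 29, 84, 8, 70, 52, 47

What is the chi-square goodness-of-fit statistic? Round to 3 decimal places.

A: (26 − 25)²/25 = 1/25 = 0.0400
B: (55 − 41)²/41 = 196/41 = 4.7805
C: (29 − 33)²/33 = 16/33 = 0.4848
D: (84 − 70)²/70 = 196/70 = 2.8000
E: (8 − 25)²/25 = 289/25 = 11.5600
F: (70 − 78)²/78 = 64/78 = 0.8205
G: (52 − 61)²/61 = 81/61 = 1.3279
H: (47 − 38)²/38 = 81/38 = 2.1316
Sum = 23.945

23.945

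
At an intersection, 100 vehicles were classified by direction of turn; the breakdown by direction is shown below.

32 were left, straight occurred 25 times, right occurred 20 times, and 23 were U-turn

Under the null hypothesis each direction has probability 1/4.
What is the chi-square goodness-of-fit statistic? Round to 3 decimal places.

Under H₀ each category has probability 1/4, so each expected count is 100/4 = 25.
χ² = (32−25)²/25 + (25−25)²/25 + (20−25)²/25 + (23−25)²/25
   = 1.9600 + 0.0000 + 1.0000 + 0.1600
Sum = 3.120

3.120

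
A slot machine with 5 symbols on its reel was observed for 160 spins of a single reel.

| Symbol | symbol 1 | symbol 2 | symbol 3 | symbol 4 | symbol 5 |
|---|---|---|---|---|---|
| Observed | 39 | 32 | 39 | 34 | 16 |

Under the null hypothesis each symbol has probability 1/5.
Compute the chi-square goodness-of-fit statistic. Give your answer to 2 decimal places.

Under H₀ each category has probability 1/5, so each expected count is 160/5 = 32.
cat           O        E   (O−E)²/E
symbol 1     39       32      1.531
symbol 2     32       32      0.000
symbol 3     39       32      1.531
symbol 4     34       32      0.125
symbol 5     16       32      8.000
Sum = 11.19

11.19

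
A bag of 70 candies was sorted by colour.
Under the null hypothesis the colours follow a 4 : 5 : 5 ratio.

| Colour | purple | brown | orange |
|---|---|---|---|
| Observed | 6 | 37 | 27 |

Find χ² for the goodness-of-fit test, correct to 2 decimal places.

Ratio total = 14. Expected counts: 70×4/14 = 20, 70×5/14 = 25, 70×5/14 = 25.
purple: (6 − 20)²/20 = 196/20 = 9.800
brown: (37 − 25)²/25 = 144/25 = 5.760
orange: (27 − 25)²/25 = 4/25 = 0.160
Sum = 15.72

15.72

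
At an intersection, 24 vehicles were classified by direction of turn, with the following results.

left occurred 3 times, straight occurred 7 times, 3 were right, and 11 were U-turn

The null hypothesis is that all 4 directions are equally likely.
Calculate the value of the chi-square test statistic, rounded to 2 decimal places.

Under H₀ each category has probability 1/4, so each expected count is 24/4 = 6.
χ² = (3−6)²/6 + (7−6)²/6 + (3−6)²/6 + (11−6)²/6
   = 1.500 + 0.167 + 1.500 + 4.167
Sum = 7.33

7.33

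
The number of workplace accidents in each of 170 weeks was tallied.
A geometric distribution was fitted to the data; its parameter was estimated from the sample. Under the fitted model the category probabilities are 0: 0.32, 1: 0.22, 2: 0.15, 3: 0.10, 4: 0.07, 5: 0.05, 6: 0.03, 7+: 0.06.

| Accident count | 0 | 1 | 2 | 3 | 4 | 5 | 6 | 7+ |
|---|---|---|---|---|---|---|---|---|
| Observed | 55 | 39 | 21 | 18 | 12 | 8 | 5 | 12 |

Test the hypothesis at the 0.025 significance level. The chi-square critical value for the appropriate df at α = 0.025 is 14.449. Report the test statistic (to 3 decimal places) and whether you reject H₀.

Expected counts E_i = n·p_i: 170×0.32 = 54.4, 170×0.22 = 37.4, 170×0.15 = 25.5, 170×0.10 = 17, 170×0.07 = 11.9, 170×0.05 = 8.5, 170×0.03 = 5.1, 170×0.06 = 10.2.
χ² = (55−54.4)²/54.4 + (39−37.4)²/37.4 + (21−25.5)²/25.5 + (18−17)²/17 + (12−11.9)²/11.9 + (8−8.5)²/8.5 + (5−5.1)²/5.1 + (12−10.2)²/10.2
   = 0.0066 + 0.0684 + 0.7941 + 0.0588 + 0.0008 + 0.0294 + 0.0020 + 0.3176
Sum = 1.278
df = 6. Since 1.278 < 14.449, we do not reject H₀.

1.278; do not reject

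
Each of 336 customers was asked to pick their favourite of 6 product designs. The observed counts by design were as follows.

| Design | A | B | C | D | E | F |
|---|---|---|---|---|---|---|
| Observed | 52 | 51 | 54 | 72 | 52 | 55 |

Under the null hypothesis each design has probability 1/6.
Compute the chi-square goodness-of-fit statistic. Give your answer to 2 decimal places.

Expected count for each of the 6 categories: 336/6 = 56.
A: (52 − 56)²/56 = 16/56 = 0.286
B: (51 − 56)²/56 = 25/56 = 0.446
C: (54 − 56)²/56 = 4/56 = 0.071
D: (72 − 56)²/56 = 256/56 = 4.571
E: (52 − 56)²/56 = 16/56 = 0.286
F: (55 − 56)²/56 = 1/56 = 0.018
Sum = 5.68

5.68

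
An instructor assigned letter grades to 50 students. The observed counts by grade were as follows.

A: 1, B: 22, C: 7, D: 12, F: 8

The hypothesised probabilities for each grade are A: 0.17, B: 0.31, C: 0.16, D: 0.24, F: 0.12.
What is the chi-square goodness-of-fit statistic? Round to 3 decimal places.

Expected counts E_i = n·p_i: 50×0.17 = 8.5, 50×0.31 = 15.5, 50×0.16 = 8, 50×0.24 = 12, 50×0.12 = 6.
cat         O        E   (O−E)²/E
A           1      8.5     6.6176
B          22     15.5     2.7258
C           7        8     0.1250
D          12       12     0.0000
F           8        6     0.6667
Sum = 10.135

10.135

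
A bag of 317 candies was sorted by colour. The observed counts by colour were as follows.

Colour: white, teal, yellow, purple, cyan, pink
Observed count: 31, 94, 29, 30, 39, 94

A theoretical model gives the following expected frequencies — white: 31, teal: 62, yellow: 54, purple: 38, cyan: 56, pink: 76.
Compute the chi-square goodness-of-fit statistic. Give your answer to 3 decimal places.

white: (31 − 31)²/31 = 0/31 = 0.0000
teal: (94 − 62)²/62 = 1024/62 = 16.5161
yellow: (29 − 54)²/54 = 625/54 = 11.5741
purple: (30 − 38)²/38 = 64/38 = 1.6842
cyan: (39 − 56)²/56 = 289/56 = 5.1607
pink: (94 − 76)²/76 = 324/76 = 4.2632
Sum = 39.198

39.198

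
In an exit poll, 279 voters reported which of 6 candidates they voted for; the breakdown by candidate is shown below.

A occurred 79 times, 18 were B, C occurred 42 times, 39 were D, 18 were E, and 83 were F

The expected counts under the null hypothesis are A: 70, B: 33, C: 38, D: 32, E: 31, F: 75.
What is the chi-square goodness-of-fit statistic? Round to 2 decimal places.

16.23

χ² = (79−70)²/70 + (18−33)²/33 + (42−38)²/38 + (39−32)²/32 + (18−31)²/31 + (83−75)²/75
   = 1.157 + 6.818 + 0.421 + 1.531 + 5.452 + 0.853
Sum = 16.23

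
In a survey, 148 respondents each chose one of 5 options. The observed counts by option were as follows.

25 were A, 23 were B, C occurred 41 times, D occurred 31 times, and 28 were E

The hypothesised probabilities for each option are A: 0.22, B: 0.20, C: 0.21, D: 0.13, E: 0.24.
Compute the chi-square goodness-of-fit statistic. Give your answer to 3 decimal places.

Expected counts E_i = n·p_i: 148×0.22 = 32.56, 148×0.20 = 29.6, 148×0.21 = 31.08, 148×0.13 = 19.24, 148×0.24 = 35.52.
χ² = (25−32.56)²/32.56 + (23−29.6)²/29.6 + (41−31.08)²/31.08 + (31−19.24)²/19.24 + (28−35.52)²/35.52
   = 1.7553 + 1.4716 + 3.1662 + 7.1880 + 1.5921
Sum = 15.173

15.173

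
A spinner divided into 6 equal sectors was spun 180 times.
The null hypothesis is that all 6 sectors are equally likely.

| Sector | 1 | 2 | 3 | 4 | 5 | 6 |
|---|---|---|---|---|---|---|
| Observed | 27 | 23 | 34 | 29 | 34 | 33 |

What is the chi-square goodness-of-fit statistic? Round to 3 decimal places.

3.333

Under H₀ each category has probability 1/6, so each expected count is 180/6 = 30.
1: (27 − 30)²/30 = 9/30 = 0.3000
2: (23 − 30)²/30 = 49/30 = 1.6333
3: (34 − 30)²/30 = 16/30 = 0.5333
4: (29 − 30)²/30 = 1/30 = 0.0333
5: (34 − 30)²/30 = 16/30 = 0.5333
6: (33 − 30)²/30 = 9/30 = 0.3000
Sum = 3.333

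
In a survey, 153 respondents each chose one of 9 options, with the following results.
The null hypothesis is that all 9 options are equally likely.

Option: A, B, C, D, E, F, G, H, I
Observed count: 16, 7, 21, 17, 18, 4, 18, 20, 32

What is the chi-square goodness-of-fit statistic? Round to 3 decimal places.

30.706

Under H₀ each category has probability 1/9, so each expected count is 153/9 = 17.
χ² = (16−17)²/17 + (7−17)²/17 + (21−17)²/17 + (17−17)²/17 + (18−17)²/17 + (4−17)²/17 + (18−17)²/17 + (20−17)²/17 + (32−17)²/17
   = 0.0588 + 5.8824 + 0.9412 + 0.0000 + 0.0588 + 9.9412 + 0.0588 + 0.5294 + 13.2353
Sum = 30.706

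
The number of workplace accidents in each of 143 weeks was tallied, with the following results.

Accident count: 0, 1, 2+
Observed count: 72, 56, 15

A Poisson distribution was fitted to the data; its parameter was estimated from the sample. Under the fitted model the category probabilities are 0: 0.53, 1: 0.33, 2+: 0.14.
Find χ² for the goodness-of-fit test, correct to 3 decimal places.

3.093

Expected counts E_i = n·p_i: 143×0.53 = 75.79, 143×0.33 = 47.19, 143×0.14 = 20.02.
χ² = (72−75.79)²/75.79 + (56−47.19)²/47.19 + (15−20.02)²/20.02
   = 0.1895 + 1.6448 + 1.2588
Sum = 3.093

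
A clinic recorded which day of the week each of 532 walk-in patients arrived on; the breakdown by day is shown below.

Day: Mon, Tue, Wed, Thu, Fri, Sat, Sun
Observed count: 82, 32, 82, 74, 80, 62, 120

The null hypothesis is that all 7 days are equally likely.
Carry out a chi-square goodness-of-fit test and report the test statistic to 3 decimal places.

54.737

Under H₀ each category has probability 1/7, so each expected count is 532/7 = 76.
Mon: (82 − 76)²/76 = 36/76 = 0.4737
Tue: (32 − 76)²/76 = 1936/76 = 25.4737
Wed: (82 − 76)²/76 = 36/76 = 0.4737
Thu: (74 − 76)²/76 = 4/76 = 0.0526
Fri: (80 − 76)²/76 = 16/76 = 0.2105
Sat: (62 − 76)²/76 = 196/76 = 2.5789
Sun: (120 − 76)²/76 = 1936/76 = 25.4737
Sum = 54.737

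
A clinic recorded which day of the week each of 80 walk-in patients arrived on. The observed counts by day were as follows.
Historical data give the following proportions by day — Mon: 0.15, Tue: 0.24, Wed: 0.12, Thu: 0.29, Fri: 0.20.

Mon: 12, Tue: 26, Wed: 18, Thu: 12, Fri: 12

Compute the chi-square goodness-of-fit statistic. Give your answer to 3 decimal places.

Expected counts E_i = n·p_i: 80×0.15 = 12, 80×0.24 = 19.2, 80×0.12 = 9.6, 80×0.29 = 23.2, 80×0.20 = 16.
cat         O        E   (O−E)²/E
Mon        12       12     0.0000
Tue        26     19.2     2.4083
Wed        18      9.6     7.3500
Thu        12     23.2     5.4069
Fri        12       16     1.0000
Sum = 16.165

16.165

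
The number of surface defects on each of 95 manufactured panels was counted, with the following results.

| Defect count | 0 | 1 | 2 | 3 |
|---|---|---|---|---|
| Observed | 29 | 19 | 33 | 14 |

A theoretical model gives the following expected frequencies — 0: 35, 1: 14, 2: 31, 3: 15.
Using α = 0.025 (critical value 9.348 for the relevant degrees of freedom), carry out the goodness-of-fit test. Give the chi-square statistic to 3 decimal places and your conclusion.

3.010; do not reject

χ² = (29−35)²/35 + (19−14)²/14 + (33−31)²/31 + (14−15)²/15
   = 1.0286 + 1.7857 + 0.1290 + 0.0667
Sum = 3.010
df = 3. Since 3.010 < 9.348, we do not reject H₀.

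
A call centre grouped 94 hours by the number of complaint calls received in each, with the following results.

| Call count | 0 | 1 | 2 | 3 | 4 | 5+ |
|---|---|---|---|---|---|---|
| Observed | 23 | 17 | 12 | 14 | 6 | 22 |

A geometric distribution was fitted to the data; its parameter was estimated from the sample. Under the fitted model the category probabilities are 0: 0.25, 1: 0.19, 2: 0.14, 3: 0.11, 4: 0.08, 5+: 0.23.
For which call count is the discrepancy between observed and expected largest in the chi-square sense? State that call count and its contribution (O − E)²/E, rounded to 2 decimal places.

3, 1.30

Expected counts E_i = n·p_i: 94×0.25 = 23.5, 94×0.19 = 17.86, 94×0.14 = 13.16, 94×0.11 = 10.34, 94×0.08 = 7.52, 94×0.23 = 21.62.
cat         O        E   (O−E)²/E
0          23     23.5      0.011
1          17    17.86      0.041
2          12    13.16      0.102
3          14    10.34      1.296
4           6     7.52      0.307
5+         22    21.62      0.007
The largest term is for 3: 1.30.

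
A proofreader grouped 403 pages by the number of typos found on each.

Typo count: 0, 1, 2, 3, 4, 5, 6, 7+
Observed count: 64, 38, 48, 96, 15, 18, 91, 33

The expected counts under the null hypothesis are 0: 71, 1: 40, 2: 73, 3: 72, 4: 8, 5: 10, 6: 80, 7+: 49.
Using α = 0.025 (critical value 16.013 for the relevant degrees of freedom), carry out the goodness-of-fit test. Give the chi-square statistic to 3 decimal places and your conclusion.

0: (64 − 71)²/71 = 49/71 = 0.6901
1: (38 − 40)²/40 = 4/40 = 0.1000
2: (48 − 73)²/73 = 625/73 = 8.5616
3: (96 − 72)²/72 = 576/72 = 8.0000
4: (15 − 8)²/8 = 49/8 = 6.1250
5: (18 − 10)²/10 = 64/10 = 6.4000
6: (91 − 80)²/80 = 121/80 = 1.5125
7+: (33 − 49)²/49 = 256/49 = 5.2245
Sum = 36.614
df = 7. Since 36.614 > 16.013, we reject H₀.

36.614; reject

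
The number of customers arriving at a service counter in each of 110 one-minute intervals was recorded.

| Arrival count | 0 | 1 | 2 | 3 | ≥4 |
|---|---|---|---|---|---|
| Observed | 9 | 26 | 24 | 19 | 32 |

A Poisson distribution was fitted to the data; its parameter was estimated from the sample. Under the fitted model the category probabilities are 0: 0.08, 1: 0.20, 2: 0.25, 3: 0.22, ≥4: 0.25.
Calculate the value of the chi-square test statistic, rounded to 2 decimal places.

3.03

Expected counts E_i = n·p_i: 110×0.08 = 8.8, 110×0.20 = 22, 110×0.25 = 27.5, 110×0.22 = 24.2, 110×0.25 = 27.5.
χ² = (9−8.8)²/8.8 + (26−22)²/22 + (24−27.5)²/27.5 + (19−24.2)²/24.2 + (32−27.5)²/27.5
   = 0.005 + 0.727 + 0.445 + 1.117 + 0.736
Sum = 3.03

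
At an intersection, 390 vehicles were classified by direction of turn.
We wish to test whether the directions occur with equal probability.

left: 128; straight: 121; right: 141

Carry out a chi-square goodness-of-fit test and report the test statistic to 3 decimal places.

1.585

Expected count for each of the 3 categories: 390/3 = 130.
left: (128 − 130)²/130 = 4/130 = 0.0308
straight: (121 − 130)²/130 = 81/130 = 0.6231
right: (141 − 130)²/130 = 121/130 = 0.9308
Sum = 1.585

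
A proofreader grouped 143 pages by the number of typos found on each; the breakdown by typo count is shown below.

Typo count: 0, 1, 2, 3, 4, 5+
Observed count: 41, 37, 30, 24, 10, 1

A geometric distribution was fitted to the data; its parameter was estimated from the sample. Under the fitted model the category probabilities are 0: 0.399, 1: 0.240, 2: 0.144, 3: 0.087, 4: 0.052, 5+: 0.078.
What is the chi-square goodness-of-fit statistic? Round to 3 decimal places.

29.894

Expected counts E_i = n·p_i: 143×0.399 = 57.057, 143×0.240 = 34.32, 143×0.144 = 20.592, 143×0.087 = 12.441, 143×0.052 = 7.436, 143×0.078 = 11.154.
cat         O        E   (O−E)²/E
0          41   57.057     4.5188
1          37    34.32     0.2093
2          30   20.592     4.2983
3          24   12.441    10.7395
4          10    7.436     0.8841
5+          1   11.154     9.2437
Sum = 29.894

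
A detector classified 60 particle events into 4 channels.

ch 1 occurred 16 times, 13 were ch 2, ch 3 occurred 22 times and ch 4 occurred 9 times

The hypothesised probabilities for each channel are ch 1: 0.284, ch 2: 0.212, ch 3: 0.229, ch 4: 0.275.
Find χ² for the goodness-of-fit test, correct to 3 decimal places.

Expected counts E_i = n·p_i: 60×0.284 = 17.04, 60×0.212 = 12.72, 60×0.229 = 13.74, 60×0.275 = 16.5.
cat         O        E   (O−E)²/E
ch 1       16    17.04     0.0635
ch 2       13    12.72     0.0062
ch 3       22    13.74     4.9656
ch 4        9     16.5     3.4091
Sum = 8.444

8.444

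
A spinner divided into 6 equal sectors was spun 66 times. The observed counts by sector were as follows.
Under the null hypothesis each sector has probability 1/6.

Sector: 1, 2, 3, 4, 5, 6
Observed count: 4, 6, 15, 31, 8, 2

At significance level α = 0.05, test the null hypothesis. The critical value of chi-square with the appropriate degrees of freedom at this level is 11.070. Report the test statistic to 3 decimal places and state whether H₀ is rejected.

52.727; reject

Under H₀ each category has probability 1/6, so each expected count is 66/6 = 11.
1: (4 − 11)²/11 = 49/11 = 4.4545
2: (6 − 11)²/11 = 25/11 = 2.2727
3: (15 − 11)²/11 = 16/11 = 1.4545
4: (31 − 11)²/11 = 400/11 = 36.3636
5: (8 − 11)²/11 = 9/11 = 0.8182
6: (2 − 11)²/11 = 81/11 = 7.3636
Sum = 52.727
df = 5. Since 52.727 > 11.070, we reject H₀.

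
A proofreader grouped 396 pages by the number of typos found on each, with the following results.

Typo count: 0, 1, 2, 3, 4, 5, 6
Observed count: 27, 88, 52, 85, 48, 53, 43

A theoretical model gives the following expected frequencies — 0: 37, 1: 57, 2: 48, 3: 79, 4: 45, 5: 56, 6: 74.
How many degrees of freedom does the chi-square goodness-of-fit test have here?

There are k = 7 categories and no parameters were estimated from the data, so df = 7 − 1 = 6.

6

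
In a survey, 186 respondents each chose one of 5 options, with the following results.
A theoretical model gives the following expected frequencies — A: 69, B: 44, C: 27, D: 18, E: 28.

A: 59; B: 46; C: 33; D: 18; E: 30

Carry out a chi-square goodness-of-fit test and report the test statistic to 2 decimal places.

χ² = (59−69)²/69 + (46−44)²/44 + (33−27)²/27 + (18−18)²/18 + (30−28)²/28
   = 1.449 + 0.091 + 1.333 + 0.000 + 0.143
Sum = 3.02

3.02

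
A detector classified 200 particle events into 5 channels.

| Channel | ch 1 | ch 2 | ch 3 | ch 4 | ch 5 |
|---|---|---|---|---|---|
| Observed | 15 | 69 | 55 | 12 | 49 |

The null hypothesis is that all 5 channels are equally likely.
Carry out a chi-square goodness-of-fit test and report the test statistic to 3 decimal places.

63.900

Under H₀ each category has probability 1/5, so each expected count is 200/5 = 40.
χ² = (15−40)²/40 + (69−40)²/40 + (55−40)²/40 + (12−40)²/40 + (49−40)²/40
   = 15.6250 + 21.0250 + 5.6250 + 19.6000 + 2.0250
Sum = 63.900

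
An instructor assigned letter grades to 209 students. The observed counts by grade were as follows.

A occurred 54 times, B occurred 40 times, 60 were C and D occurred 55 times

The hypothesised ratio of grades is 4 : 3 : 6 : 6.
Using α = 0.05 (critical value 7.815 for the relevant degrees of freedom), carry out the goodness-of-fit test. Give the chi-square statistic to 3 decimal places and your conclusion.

6.136; do not reject

Ratio total = 19. Expected counts: 209×4/19 = 44, 209×3/19 = 33, 209×6/19 = 66, 209×6/19 = 66.
χ² = (54−44)²/44 + (40−33)²/33 + (60−66)²/66 + (55−66)²/66
   = 2.2727 + 1.4848 + 0.5455 + 1.8333
Sum = 6.136
df = 3. Since 6.136 < 7.815, we do not reject H₀.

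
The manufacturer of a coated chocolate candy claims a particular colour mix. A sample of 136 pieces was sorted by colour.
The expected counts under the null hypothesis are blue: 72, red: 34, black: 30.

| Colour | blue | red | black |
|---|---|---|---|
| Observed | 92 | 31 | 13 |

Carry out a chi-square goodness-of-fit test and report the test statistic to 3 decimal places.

cat         O        E   (O−E)²/E
blue       92       72     5.5556
red        31       34     0.2647
black      13       30     9.6333
Sum = 15.454

15.454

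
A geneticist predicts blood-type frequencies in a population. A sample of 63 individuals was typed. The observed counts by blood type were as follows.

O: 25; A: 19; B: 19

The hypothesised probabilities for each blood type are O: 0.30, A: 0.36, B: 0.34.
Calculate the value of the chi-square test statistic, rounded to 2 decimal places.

2.84

Expected counts E_i = n·p_i: 63×0.30 = 18.9, 63×0.36 = 22.68, 63×0.34 = 21.42.
O: (25 − 18.9)²/18.9 = 37.21/18.9 = 1.969
A: (19 − 22.68)²/22.68 = 13.5424/22.68 = 0.597
B: (19 − 21.42)²/21.42 = 5.8564/21.42 = 0.273
Sum = 2.84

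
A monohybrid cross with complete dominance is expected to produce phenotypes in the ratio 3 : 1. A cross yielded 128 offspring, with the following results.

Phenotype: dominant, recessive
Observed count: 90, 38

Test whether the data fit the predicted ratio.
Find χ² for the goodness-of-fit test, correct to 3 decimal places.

Ratio total = 4. Expected counts: 128×3/4 = 96, 128×1/4 = 32.
cat            O        E   (O−E)²/E
dominant      90       96     0.3750
recessive     38       32     1.1250
Sum = 1.500

1.500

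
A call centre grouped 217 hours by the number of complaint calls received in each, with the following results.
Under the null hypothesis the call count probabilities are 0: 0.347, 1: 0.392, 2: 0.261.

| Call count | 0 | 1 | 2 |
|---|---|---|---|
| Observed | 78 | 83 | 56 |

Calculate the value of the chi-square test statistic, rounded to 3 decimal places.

0.154

Expected counts E_i = n·p_i: 217×0.347 = 75.299, 217×0.392 = 85.064, 217×0.261 = 56.637.
cat         O        E   (O−E)²/E
0          78   75.299     0.0969
1          83   85.064     0.0501
2          56   56.637     0.0072
Sum = 0.154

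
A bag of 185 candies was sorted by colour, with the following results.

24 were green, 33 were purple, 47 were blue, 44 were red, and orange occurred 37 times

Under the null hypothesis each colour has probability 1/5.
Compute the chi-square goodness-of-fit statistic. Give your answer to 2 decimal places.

Expected count for each of the 5 categories: 185/5 = 37.
green: (24 − 37)²/37 = 169/37 = 4.568
purple: (33 − 37)²/37 = 16/37 = 0.432
blue: (47 − 37)²/37 = 100/37 = 2.703
red: (44 − 37)²/37 = 49/37 = 1.324
orange: (37 − 37)²/37 = 0/37 = 0.000
Sum = 9.03

9.03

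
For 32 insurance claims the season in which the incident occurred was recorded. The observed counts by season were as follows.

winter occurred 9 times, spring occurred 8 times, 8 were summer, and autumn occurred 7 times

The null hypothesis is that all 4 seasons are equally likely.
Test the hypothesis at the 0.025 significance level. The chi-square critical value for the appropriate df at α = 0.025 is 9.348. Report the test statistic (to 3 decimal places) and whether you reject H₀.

Under H₀ each category has probability 1/4, so each expected count is 32/4 = 8.
winter: (9 − 8)²/8 = 1/8 = 0.1250
spring: (8 − 8)²/8 = 0/8 = 0.0000
summer: (8 − 8)²/8 = 0/8 = 0.0000
autumn: (7 − 8)²/8 = 1/8 = 0.1250
Sum = 0.250
df = 3. Since 0.250 < 9.348, we do not reject H₀.

0.250; do not reject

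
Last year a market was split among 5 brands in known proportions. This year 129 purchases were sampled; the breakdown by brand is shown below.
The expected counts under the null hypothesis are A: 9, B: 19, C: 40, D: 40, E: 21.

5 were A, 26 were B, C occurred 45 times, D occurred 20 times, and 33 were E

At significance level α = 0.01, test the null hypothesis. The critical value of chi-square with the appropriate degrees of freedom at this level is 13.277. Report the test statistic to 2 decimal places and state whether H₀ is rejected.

cat         O        E   (O−E)²/E
A           5        9      1.778
B          26       19      2.579
C          45       40      0.625
D          20       40     10.000
E          33       21      6.857
Sum = 21.84
df = 4. Since 21.84 > 13.277, we reject H₀.

21.84; reject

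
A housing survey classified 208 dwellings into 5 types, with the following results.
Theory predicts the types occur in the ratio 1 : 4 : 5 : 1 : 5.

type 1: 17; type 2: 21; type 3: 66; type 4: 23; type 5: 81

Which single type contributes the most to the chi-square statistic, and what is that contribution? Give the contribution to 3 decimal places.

type 2, 18.481

Ratio total = 16. Expected counts: 208×1/16 = 13, 208×4/16 = 52, 208×5/16 = 65, 208×1/16 = 13, 208×5/16 = 65.
cat         O        E   (O−E)²/E
type 1     17       13     1.2308
type 2     21       52    18.4808
type 3     66       65     0.0154
type 4     23       13     7.6923
type 5     81       65     3.9385
The largest term is for type 2: 18.481.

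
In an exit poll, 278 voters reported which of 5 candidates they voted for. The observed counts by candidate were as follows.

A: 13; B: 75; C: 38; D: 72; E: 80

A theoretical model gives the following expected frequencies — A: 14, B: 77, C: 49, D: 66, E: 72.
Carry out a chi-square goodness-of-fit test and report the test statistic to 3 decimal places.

4.027

cat         O        E   (O−E)²/E
A          13       14     0.0714
B          75       77     0.0519
C          38       49     2.4694
D          72       66     0.5455
E          80       72     0.8889
Sum = 4.027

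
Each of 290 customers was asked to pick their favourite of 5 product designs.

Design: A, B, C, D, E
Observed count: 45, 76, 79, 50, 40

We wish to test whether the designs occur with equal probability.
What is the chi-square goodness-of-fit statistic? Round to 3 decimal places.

Under H₀ each category has probability 1/5, so each expected count is 290/5 = 58.
χ² = (45−58)²/58 + (76−58)²/58 + (79−58)²/58 + (50−58)²/58 + (40−58)²/58
   = 2.9138 + 5.5862 + 7.6034 + 1.1034 + 5.5862
Sum = 22.793

22.793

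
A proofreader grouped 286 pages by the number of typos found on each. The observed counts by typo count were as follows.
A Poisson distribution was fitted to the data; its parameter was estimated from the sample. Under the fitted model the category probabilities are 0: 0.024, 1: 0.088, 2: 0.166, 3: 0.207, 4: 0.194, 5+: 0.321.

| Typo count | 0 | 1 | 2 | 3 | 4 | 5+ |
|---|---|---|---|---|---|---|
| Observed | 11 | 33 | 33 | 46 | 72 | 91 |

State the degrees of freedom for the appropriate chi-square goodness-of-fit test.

4

There are k = 6 categories and 1 parameter estimated from the data, so df = 6 − 1 − 1 = 4.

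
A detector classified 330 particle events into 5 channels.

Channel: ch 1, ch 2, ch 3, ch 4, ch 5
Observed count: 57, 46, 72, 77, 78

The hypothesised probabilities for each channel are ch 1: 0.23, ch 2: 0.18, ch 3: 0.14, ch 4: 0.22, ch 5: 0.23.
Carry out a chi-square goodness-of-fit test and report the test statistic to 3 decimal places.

Expected counts E_i = n·p_i: 330×0.23 = 75.9, 330×0.18 = 59.4, 330×0.14 = 46.2, 330×0.22 = 72.6, 330×0.23 = 75.9.
ch 1: (57 − 75.9)²/75.9 = 357.21/75.9 = 4.7063
ch 2: (46 − 59.4)²/59.4 = 179.56/59.4 = 3.0229
ch 3: (72 − 46.2)²/46.2 = 665.64/46.2 = 14.4078
ch 4: (77 − 72.6)²/72.6 = 19.36/72.6 = 0.2667
ch 5: (78 − 75.9)²/75.9 = 4.41/75.9 = 0.0581
Sum = 22.462

22.462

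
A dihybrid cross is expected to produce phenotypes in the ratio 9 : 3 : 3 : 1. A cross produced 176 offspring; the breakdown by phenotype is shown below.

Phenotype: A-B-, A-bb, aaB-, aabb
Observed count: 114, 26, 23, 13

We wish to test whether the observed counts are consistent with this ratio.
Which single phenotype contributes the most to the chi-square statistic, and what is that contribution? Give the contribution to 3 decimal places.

Ratio total = 16. Expected counts: 176×9/16 = 99, 176×3/16 = 33, 176×3/16 = 33, 176×1/16 = 11.
A-B-: (114 − 99)²/99 = 225/99 = 2.2727
A-bb: (26 − 33)²/33 = 49/33 = 1.4848
aaB-: (23 − 33)²/33 = 100/33 = 3.0303
aabb: (13 − 11)²/11 = 4/11 = 0.3636
The largest term is for aaB-: 3.030.

aaB-, 3.030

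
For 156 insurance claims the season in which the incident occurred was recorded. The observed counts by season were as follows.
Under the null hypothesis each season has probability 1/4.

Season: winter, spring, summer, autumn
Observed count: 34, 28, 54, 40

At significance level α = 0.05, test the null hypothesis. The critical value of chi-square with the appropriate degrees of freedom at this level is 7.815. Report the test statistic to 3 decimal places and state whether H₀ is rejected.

9.538; reject

Under H₀ each category has probability 1/4, so each expected count is 156/4 = 39.
winter: (34 − 39)²/39 = 25/39 = 0.6410
spring: (28 − 39)²/39 = 121/39 = 3.1026
summer: (54 − 39)²/39 = 225/39 = 5.7692
autumn: (40 − 39)²/39 = 1/39 = 0.0256
Sum = 9.538
df = 3. Since 9.538 > 7.815, we reject H₀.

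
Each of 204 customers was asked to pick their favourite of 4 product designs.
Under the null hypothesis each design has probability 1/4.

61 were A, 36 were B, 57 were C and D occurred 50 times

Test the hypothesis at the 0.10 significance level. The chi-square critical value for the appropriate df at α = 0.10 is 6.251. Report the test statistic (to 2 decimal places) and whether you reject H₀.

Under H₀ each category has probability 1/4, so each expected count is 204/4 = 51.
A: (61 − 51)²/51 = 100/51 = 1.961
B: (36 − 51)²/51 = 225/51 = 4.412
C: (57 − 51)²/51 = 36/51 = 0.706
D: (50 − 51)²/51 = 1/51 = 0.020
Sum = 7.10
df = 3. Since 7.10 > 6.251, we reject H₀.

7.10; reject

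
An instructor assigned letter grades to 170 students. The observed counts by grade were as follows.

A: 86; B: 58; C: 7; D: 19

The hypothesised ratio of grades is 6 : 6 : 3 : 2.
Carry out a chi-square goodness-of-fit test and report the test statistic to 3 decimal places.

Ratio total = 17. Expected counts: 170×6/17 = 60, 170×6/17 = 60, 170×3/17 = 30, 170×2/17 = 20.
χ² = (86−60)²/60 + (58−60)²/60 + (7−30)²/30 + (19−20)²/20
   = 11.2667 + 0.0667 + 17.6333 + 0.0500
Sum = 29.017

29.017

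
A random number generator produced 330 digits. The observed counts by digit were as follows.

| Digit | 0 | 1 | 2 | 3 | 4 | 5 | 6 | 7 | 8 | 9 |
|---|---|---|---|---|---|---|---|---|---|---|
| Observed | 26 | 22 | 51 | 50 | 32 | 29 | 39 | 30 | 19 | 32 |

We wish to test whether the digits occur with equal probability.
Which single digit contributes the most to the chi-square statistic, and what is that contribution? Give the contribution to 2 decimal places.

Expected count for each of the 10 categories: 330/10 = 33.
0: (26 − 33)²/33 = 49/33 = 1.485
1: (22 − 33)²/33 = 121/33 = 3.667
2: (51 − 33)²/33 = 324/33 = 9.818
3: (50 − 33)²/33 = 289/33 = 8.758
4: (32 − 33)²/33 = 1/33 = 0.030
5: (29 − 33)²/33 = 16/33 = 0.485
6: (39 − 33)²/33 = 36/33 = 1.091
7: (30 − 33)²/33 = 9/33 = 0.273
8: (19 − 33)²/33 = 196/33 = 5.939
9: (32 − 33)²/33 = 1/33 = 0.030
The largest term is for 2: 9.82.

2, 9.82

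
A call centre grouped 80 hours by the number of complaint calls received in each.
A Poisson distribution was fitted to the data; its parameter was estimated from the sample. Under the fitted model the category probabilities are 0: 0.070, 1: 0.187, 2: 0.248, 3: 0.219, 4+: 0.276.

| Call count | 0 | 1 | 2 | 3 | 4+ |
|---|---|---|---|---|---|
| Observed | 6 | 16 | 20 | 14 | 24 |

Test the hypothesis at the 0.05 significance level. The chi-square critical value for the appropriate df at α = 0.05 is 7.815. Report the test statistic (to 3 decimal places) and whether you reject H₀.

0.976; do not reject

Expected counts E_i = n·p_i: 80×0.070 = 5.6, 80×0.187 = 14.96, 80×0.248 = 19.84, 80×0.219 = 17.52, 80×0.276 = 22.08.
cat         O        E   (O−E)²/E
0           6      5.6     0.0286
1          16    14.96     0.0723
2          20    19.84     0.0013
3          14    17.52     0.7072
4+         24    22.08     0.1670
Sum = 0.976
df = 3. Since 0.976 < 7.815, we do not reject H₀.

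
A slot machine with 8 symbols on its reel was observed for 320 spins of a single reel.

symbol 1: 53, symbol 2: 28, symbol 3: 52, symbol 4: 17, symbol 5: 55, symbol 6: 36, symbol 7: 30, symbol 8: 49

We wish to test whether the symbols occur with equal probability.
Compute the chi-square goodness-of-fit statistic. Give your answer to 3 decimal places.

35.200

Under H₀ each category has probability 1/8, so each expected count is 320/8 = 40.
symbol 1: (53 − 40)²/40 = 169/40 = 4.2250
symbol 2: (28 − 40)²/40 = 144/40 = 3.6000
symbol 3: (52 − 40)²/40 = 144/40 = 3.6000
symbol 4: (17 − 40)²/40 = 529/40 = 13.2250
symbol 5: (55 − 40)²/40 = 225/40 = 5.6250
symbol 6: (36 − 40)²/40 = 16/40 = 0.4000
symbol 7: (30 − 40)²/40 = 100/40 = 2.5000
symbol 8: (49 − 40)²/40 = 81/40 = 2.0250
Sum = 35.200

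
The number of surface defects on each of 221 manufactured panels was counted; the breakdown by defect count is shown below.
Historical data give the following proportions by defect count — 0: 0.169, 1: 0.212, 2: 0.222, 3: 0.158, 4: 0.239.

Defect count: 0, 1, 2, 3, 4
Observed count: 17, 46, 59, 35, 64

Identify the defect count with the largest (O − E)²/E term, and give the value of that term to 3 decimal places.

0, 11.087

Expected counts E_i = n·p_i: 221×0.169 = 37.349, 221×0.212 = 46.852, 221×0.222 = 49.062, 221×0.158 = 34.918, 221×0.239 = 52.819.
cat         O        E   (O−E)²/E
0          17   37.349    11.0868
1          46   46.852     0.0155
2          59   49.062     2.0130
3          35   34.918     0.0002
4          64   52.819     2.3669
The largest term is for 0: 11.087.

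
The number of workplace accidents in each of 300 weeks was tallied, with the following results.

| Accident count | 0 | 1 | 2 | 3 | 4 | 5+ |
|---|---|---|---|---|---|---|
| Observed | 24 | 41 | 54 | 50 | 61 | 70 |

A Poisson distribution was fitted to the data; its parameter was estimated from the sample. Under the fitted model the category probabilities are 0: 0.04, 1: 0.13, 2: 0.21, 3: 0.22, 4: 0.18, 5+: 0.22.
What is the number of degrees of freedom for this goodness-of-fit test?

There are k = 6 categories and 1 parameter estimated from the data, so df = 6 − 1 − 1 = 4.

4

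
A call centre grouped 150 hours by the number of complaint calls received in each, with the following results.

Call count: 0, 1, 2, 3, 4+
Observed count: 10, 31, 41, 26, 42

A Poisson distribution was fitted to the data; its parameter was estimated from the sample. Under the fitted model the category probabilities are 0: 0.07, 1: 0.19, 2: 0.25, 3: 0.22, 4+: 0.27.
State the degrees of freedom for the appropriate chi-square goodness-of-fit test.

3

There are k = 5 categories and 1 parameter estimated from the data, so df = 5 − 1 − 1 = 3.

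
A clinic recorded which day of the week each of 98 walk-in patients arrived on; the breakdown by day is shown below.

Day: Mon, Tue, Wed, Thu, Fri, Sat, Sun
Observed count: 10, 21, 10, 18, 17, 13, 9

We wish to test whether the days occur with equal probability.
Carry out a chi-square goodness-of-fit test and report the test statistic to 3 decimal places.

9.429

Expected count for each of the 7 categories: 98/7 = 14.
χ² = (10−14)²/14 + (21−14)²/14 + (10−14)²/14 + (18−14)²/14 + (17−14)²/14 + (13−14)²/14 + (9−14)²/14
   = 1.1429 + 3.5000 + 1.1429 + 1.1429 + 0.6429 + 0.0714 + 1.7857
Sum = 9.429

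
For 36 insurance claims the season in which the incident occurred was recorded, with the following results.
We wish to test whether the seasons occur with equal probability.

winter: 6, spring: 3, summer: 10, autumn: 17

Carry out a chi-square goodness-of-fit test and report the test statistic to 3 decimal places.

Expected count for each of the 4 categories: 36/4 = 9.
cat         O        E   (O−E)²/E
winter      6        9     1.0000
spring      3        9     4.0000
summer     10        9     0.1111
autumn     17        9     7.1111
Sum = 12.222

12.222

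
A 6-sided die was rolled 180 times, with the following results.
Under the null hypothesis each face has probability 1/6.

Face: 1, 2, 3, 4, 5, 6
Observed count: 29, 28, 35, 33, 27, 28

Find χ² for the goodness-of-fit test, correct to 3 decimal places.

1.733

Under H₀ each category has probability 1/6, so each expected count is 180/6 = 30.
χ² = (29−30)²/30 + (28−30)²/30 + (35−30)²/30 + (33−30)²/30 + (27−30)²/30 + (28−30)²/30
   = 0.0333 + 0.1333 + 0.8333 + 0.3000 + 0.3000 + 0.1333
Sum = 1.733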